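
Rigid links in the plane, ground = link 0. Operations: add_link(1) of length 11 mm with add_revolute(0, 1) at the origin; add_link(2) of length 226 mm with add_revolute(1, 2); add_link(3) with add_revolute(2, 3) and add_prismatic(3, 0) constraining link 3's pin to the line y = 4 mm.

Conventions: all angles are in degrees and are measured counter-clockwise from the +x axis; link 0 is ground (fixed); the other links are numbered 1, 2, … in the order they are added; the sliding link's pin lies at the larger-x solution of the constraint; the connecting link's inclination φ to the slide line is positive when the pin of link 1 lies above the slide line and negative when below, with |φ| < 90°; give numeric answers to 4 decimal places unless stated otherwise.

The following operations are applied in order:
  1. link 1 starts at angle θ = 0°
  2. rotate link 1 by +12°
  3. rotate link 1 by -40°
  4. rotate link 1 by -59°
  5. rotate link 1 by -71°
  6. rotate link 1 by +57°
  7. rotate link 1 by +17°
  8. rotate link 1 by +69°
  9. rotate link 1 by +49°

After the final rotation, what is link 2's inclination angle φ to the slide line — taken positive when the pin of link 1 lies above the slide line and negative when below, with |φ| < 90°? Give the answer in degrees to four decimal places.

geometry: r = 11 mm, L = 226 mm, e = 4 mm; θ starts at 0°
rotate link 1 by +12°: θ ← 0° +12° = 12°
rotate link 1 by -40°: θ ← 12° -40° = -28°
rotate link 1 by -59°: θ ← -28° -59° = -87°
rotate link 1 by -71°: θ ← -87° -71° = -158°
rotate link 1 by +57°: θ ← -158° +57° = -101°
rotate link 1 by +17°: θ ← -101° +17° = -84°
rotate link 1 by +69°: θ ← -84° +69° = -15°
rotate link 1 by +49°: θ ← -15° +49° = 34°
h = r sin θ − e = 6.151122 − 4 = 2.151122
sin φ = h / L = 2.151122 / 226 = 0.00951824
φ = arcsin(0.00951824) = 0.545363°

0.5454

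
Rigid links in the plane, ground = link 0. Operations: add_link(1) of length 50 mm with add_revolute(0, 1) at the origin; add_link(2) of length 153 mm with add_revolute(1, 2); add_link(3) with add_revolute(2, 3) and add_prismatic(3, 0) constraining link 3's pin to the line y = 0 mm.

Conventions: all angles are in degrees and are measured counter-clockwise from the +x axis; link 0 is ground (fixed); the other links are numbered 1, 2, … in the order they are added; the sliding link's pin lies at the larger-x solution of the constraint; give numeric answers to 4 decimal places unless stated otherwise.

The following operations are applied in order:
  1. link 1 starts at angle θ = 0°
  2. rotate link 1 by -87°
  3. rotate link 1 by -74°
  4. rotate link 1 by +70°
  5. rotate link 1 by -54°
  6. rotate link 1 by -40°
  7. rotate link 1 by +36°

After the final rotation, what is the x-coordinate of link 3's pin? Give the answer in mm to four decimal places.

geometry: r = 50 mm, L = 153 mm, e = 0 mm; θ starts at 0°
rotate link 1 by -87°: θ ← 0° -87° = -87°
rotate link 1 by -74°: θ ← -87° -74° = -161°
rotate link 1 by +70°: θ ← -161° +70° = -91°
rotate link 1 by -54°: θ ← -91° -54° = -145°
rotate link 1 by -40°: θ ← -145° -40° = -185°
rotate link 1 by +36°: θ ← -185° +36° = -149°
crank pin P = (r cos θ, r sin θ) = (-42.858365, -25.751904)
h = r sin θ − e = -25.751904 − 0 = -25.751904
x = r cos θ + √(L² − h²) = -42.858365 + 150.817239 = 107.958874

107.9589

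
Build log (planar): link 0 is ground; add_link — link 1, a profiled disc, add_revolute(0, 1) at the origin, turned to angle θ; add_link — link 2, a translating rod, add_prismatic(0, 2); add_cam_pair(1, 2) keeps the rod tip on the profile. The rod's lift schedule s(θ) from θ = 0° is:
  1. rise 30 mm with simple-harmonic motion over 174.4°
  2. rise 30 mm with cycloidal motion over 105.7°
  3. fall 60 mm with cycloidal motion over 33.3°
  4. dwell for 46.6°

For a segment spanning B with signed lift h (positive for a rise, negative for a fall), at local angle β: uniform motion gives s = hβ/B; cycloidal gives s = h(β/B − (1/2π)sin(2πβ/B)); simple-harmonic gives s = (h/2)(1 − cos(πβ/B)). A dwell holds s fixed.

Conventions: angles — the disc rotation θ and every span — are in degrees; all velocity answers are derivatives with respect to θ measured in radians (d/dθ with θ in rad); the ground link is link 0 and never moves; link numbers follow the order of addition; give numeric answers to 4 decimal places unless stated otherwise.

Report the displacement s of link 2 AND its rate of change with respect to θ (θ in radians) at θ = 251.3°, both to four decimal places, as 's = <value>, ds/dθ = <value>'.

seg 1 [0°–174.4°] simple-harmonic, h=30: full span → s += 30 → s = 30.0000
seg 2 [174.4°–280.1°] cycloidal, h=30: θ=251.3° here. β=76.9, B=105.7. 30·(0.7275 − sin(2π·0.7275)/(2π)) = 26.5531 → s = 56.5531
velocity in seg [174.4°–280.1°] (cycloidal), θ in radians: β = 76.9° = 1.3422 rad, B = 105.7° = 1.8448 rad; ds/dθ = (h/B)(1 − cos(2πβ/B)) = (30/1.8448)(1 − cos(2π·0.7275)) = 18.550009 mm/rad

s = 56.5531, ds/dθ = 18.5500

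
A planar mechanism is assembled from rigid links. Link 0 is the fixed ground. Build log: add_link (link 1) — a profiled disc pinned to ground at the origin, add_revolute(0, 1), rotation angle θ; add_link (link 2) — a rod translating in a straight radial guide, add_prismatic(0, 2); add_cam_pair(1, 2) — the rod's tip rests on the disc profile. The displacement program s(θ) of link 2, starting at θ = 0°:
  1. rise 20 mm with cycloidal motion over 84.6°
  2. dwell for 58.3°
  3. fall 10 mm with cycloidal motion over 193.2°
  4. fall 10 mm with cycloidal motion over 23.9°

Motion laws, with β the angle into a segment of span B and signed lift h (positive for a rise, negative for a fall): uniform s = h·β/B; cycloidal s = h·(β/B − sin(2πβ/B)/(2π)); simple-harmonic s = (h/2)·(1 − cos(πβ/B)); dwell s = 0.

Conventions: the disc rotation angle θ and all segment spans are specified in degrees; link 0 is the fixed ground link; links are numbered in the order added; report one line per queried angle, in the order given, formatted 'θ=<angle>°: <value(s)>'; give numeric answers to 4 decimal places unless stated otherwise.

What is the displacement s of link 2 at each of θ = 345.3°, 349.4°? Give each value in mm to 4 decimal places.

seg 1 [0°–84.6°] cycloidal, h=20: full span → s += 20 → s = 20.0000
seg 2 [84.6°–142.9°] dwell: s stays 20.0000
seg 3 [142.9°–336.1°] cycloidal, h=-10: full span → s += -10 → s = 10.0000
seg 4 [336.1°–360°] cycloidal, h=-10: θ=345.3° here. β=9.2, B=23.9. -10·(0.3849 − sin(2π·0.3849)/(2π)) = -2.7964 → s = 7.2036
seg 4 [336.1°–360°] cycloidal, h=-10: θ=349.4° here. β=13.3, B=23.9. -10·(0.5565 − sin(2π·0.5565)/(2π)) = -6.1179 → s = 3.8821

θ=345.3°: 7.2036
θ=349.4°: 3.8821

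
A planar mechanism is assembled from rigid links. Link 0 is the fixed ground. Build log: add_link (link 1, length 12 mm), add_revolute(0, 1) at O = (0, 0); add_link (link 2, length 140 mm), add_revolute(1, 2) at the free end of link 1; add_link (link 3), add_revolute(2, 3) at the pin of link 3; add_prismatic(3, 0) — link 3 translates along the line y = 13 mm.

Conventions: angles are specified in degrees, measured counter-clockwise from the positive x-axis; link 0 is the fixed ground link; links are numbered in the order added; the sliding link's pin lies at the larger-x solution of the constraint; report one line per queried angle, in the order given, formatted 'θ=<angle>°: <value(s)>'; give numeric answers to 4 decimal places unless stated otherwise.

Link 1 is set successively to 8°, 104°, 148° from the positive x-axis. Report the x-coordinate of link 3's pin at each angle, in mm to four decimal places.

geometry: r = 12 mm, L = 140 mm, e = 13 mm
θ=8°: crank pin P = (r cos θ, r sin θ) = (11.883217, 1.670077)
θ=8°: h = r sin θ − e = 1.670077 − 13 = -11.329923
θ=8°: x = r cos θ + √(L² − h²) = 11.883217 + 139.540793 = 151.424010
θ=104°: crank pin P = (r cos θ, r sin θ) = (-2.903063, 11.643549)
θ=104°: h = r sin θ − e = 11.643549 − 13 = -1.356451
θ=104°: x = r cos θ + √(L² − h²) = -2.903063 + 139.993429 = 137.090366
θ=148°: crank pin P = (r cos θ, r sin θ) = (-10.176577, 6.359031)
θ=148°: h = r sin θ − e = 6.359031 − 13 = -6.640969
θ=148°: x = r cos θ + √(L² − h²) = -10.176577 + 139.842402 = 129.665825

θ=8°: 151.4240
θ=104°: 137.0904
θ=148°: 129.6658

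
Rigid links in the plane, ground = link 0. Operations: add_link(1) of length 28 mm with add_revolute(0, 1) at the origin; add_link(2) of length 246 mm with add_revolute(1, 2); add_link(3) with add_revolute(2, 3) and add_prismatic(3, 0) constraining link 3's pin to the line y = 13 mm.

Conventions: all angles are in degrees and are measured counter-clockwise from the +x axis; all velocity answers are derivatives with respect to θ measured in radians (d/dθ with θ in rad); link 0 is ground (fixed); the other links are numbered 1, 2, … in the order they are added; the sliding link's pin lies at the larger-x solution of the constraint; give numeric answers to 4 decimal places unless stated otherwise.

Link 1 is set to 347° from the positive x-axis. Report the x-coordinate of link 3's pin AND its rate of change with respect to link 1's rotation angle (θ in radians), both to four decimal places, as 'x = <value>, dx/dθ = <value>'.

geometry: r = 28 mm, L = 246 mm, e = 13 mm
crank pin P = (r cos θ, r sin θ) = (27.282362, -6.298630)
h = r sin θ − e = -6.298630 − 13 = -19.298630
x = r cos θ + √(L² − h²) = 27.282362 + 245.241846 = 272.524208
dx/dθ = −r sin θ − h·r cos θ/√(L² − h²) (θ in radians; h = -19.298630) = 8.445540

x = 272.5242, dx/dθ = 8.4455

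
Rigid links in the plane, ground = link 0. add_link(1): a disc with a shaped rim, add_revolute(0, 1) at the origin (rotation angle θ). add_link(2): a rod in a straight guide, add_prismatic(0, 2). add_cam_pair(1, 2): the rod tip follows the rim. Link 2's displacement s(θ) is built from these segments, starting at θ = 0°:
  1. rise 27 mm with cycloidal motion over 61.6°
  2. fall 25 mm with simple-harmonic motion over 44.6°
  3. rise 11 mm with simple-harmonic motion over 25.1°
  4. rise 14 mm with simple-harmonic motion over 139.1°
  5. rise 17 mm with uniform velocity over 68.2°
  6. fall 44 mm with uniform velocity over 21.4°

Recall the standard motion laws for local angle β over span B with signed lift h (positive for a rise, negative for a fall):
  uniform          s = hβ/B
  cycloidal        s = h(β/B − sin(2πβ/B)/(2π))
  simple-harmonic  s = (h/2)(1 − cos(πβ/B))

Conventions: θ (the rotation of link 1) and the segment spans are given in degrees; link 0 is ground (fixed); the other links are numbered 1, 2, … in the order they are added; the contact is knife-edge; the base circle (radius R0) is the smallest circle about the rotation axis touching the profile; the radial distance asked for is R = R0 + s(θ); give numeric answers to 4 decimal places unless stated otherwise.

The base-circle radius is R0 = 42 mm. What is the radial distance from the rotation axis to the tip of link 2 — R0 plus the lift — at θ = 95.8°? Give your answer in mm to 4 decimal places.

segment 1 (0° to 61.6°, cycloidal, h = 27) is passed completely: s = 0.0000 + (27) = 27.0000
θ = 95.8° falls in segment 2 (61.6° to 106.2°, simple-harmonic, h = -25): β = 95.8 − 61.6 = 34.2°, B = 44.6°; Δs = -25/2·(1 − cos(π·0.7668)) = -21.7932; s = 27.0000 − 21.7932 = 5.2068
R = R0 + s = 42 + 5.2068 = 47.2068

47.2068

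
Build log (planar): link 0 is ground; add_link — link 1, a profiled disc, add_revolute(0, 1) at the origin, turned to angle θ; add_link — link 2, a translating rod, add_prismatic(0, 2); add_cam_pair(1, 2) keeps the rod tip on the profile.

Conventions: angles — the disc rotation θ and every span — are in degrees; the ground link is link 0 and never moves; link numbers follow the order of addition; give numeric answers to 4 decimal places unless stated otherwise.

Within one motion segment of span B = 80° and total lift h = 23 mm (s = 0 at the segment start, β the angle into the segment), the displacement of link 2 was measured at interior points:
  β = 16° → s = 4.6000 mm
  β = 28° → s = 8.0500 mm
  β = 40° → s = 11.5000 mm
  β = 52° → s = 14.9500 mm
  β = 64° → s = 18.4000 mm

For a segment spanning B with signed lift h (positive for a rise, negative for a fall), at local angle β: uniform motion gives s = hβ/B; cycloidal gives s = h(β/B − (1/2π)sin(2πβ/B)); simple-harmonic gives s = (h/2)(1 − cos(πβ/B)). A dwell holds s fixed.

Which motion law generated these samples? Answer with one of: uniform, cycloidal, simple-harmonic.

candidates at β/B = r: uniform s = h·r (linear in β); cycloidal s = h·(r − sin(2πr)/(2π)); simple-harmonic s = (h/2)(1 − cos(πr))
β=16°: printed 4.6000 | uniform 4.6000, cycloidal 1.1186, simple-harmonic 2.1963
β=28°: printed 8.0500 | uniform 8.0500, cycloidal 5.0885, simple-harmonic 6.2791
β=40°: printed 11.5000 | uniform 11.5000, cycloidal 11.5000, simple-harmonic 11.5000
β=52°: printed 14.9500 | uniform 14.9500, cycloidal 17.9115, simple-harmonic 16.7209
β=64°: printed 18.4000 | uniform 18.4000, cycloidal 21.8814, simple-harmonic 20.8037
only one law matches every sample → uniform

uniform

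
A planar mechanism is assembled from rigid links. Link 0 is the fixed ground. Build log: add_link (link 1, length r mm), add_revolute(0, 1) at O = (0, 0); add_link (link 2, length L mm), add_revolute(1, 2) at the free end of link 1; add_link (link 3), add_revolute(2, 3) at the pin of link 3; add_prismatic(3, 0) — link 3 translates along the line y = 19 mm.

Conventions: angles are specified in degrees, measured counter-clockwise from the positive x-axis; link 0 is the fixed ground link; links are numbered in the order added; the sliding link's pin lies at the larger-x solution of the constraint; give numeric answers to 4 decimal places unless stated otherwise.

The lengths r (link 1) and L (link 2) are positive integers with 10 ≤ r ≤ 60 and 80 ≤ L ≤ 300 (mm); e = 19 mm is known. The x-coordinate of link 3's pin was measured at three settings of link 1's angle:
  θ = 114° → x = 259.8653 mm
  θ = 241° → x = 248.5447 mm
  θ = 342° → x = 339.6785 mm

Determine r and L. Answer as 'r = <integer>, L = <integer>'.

constraint per measurement: (x − r cos θ)² + (r sin θ − e)² = L²
subtracting the θ₁ and θ₂ equations cancels the r² and L² terms:
r = (x₁² − x₂²) / (2[(x₁cos θ₁ + e sin θ₁) − (x₂cos θ₂ + e sin θ₂)]) = 59.0003 → r = 59
L² = (x₁ − r cos θ₁)² + (r sin θ₁ − e)² = 81796.0205 → L = 286.0000 → L = 286
check at θ₃=342°: x = 339.6785 (printed 339.6785) ✓

r = 59, L = 286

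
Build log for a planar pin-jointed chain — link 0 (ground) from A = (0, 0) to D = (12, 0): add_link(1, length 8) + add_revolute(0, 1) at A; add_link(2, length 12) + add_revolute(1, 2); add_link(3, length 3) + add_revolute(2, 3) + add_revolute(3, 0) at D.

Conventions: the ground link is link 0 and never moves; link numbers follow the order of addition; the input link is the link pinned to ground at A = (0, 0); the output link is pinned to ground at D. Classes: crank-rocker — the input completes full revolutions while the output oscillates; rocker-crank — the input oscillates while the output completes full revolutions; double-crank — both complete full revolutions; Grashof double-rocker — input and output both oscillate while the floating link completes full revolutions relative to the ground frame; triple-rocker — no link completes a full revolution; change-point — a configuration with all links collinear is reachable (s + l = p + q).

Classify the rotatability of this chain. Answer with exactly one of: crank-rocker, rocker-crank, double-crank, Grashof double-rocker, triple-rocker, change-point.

lengths: ground=12, input=8, coupler=12, output=3
sorted: s=3 (shortest), l=12 (longest), p+q=20
s + l = 15 vs p + q = 20
s + l < p + q (Grashof) with shortest = output link → rocker-crank

rocker-crank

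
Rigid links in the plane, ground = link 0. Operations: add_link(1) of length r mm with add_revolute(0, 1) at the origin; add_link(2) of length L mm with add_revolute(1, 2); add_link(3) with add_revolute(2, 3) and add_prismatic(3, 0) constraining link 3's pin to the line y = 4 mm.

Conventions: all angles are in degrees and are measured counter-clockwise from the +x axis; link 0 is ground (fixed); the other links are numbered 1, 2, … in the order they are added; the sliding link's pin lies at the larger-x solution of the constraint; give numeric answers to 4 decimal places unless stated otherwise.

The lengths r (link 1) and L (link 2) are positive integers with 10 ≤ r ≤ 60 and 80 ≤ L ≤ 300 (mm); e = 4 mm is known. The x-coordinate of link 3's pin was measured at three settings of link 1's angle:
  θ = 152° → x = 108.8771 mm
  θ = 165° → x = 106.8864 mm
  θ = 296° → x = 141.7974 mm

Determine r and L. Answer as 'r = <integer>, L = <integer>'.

constraint per measurement: (x − r cos θ)² + (r sin θ − e)² = L²
subtracting the θ₁ and θ₂ equations cancels the r² and L² terms:
r = (x₁² − x₂²) / (2[(x₁cos θ₁ + e sin θ₁) − (x₂cos θ₂ + e sin θ₂)]) = 26.9997 → r = 27
L² = (x₁ − r cos θ₁)² + (r sin θ₁ − e)² = 17688.9868 → L = 133.0000 → L = 133
check at θ₃=296°: x = 141.7974 (printed 141.7974) ✓

r = 27, L = 133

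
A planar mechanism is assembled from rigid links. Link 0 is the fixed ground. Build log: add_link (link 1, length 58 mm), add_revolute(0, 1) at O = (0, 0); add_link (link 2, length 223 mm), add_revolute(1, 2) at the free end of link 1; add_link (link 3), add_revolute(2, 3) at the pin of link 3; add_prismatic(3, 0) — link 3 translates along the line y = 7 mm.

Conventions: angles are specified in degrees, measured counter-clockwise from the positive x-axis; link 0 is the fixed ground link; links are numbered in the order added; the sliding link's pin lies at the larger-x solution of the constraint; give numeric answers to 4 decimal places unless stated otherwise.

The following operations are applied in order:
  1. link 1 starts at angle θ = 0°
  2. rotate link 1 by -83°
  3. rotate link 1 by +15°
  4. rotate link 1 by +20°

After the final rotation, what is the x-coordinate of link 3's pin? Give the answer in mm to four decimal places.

geometry: r = 58 mm, L = 223 mm, e = 7 mm; θ starts at 0°
rotate link 1 by -83°: θ ← 0° -83° = -83°
rotate link 1 by +15°: θ ← -83° +15° = -68°
rotate link 1 by +20°: θ ← -68° +20° = -48°
crank pin P = (r cos θ, r sin θ) = (38.809575, -43.102400)
h = r sin θ − e = -43.102400 − 7 = -50.102400
x = r cos θ + √(L² − h²) = 38.809575 + 217.298756 = 256.108332

256.1083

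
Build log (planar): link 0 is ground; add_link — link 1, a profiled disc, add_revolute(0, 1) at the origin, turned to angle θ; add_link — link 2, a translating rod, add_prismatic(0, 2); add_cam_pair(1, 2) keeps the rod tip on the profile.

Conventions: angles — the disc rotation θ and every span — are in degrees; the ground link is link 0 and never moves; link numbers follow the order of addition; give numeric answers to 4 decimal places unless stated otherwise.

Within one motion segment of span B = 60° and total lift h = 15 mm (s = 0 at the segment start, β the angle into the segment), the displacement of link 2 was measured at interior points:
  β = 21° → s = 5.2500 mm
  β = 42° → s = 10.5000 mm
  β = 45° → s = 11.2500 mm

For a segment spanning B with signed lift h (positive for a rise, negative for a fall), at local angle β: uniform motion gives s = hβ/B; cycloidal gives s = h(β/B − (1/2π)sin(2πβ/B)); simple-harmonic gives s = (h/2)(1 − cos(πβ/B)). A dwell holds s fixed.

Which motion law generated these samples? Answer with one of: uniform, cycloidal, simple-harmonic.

candidates at β/B = r: uniform s = h·r (linear in β); cycloidal s = h·(r − sin(2πr)/(2π)); simple-harmonic s = (h/2)(1 − cos(πr))
β=21°: printed 5.2500 | uniform 5.2500, cycloidal 3.3186, simple-harmonic 4.0951
β=42°: printed 10.5000 | uniform 10.5000, cycloidal 12.7705, simple-harmonic 11.9084
β=45°: printed 11.2500 | uniform 11.2500, cycloidal 13.6373, simple-harmonic 12.8033
only one law matches every sample → uniform

uniform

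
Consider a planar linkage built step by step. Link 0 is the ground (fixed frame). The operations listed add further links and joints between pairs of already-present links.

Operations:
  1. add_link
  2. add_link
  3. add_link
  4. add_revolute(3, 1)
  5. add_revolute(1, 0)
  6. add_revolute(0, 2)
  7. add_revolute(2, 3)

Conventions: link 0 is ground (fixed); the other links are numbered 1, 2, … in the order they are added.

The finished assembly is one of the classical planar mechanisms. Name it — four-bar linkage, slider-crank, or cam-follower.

links: 4 (incl. ground); joints: 4 revolute, 0 prismatic, 0 higher (cam) pair, forming one closed loop
4 links in a single 4R loop → four-bar linkage

four-bar linkage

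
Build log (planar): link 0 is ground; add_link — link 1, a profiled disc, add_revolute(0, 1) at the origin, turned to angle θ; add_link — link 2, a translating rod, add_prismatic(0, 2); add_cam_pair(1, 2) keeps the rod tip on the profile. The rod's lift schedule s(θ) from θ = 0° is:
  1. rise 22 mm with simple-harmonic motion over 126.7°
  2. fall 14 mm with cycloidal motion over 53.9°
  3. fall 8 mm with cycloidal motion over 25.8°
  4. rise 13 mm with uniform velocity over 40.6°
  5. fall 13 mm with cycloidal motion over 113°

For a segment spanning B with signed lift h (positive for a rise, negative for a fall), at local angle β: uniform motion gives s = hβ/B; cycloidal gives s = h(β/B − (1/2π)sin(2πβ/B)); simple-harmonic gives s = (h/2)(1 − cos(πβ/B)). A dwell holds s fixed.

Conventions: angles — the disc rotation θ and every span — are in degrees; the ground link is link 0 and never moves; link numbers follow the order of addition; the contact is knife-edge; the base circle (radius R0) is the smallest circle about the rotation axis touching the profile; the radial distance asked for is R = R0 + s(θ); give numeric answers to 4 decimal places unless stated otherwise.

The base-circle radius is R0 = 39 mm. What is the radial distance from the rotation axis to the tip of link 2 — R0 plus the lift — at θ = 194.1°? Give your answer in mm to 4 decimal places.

seg 1 [0°–126.7°] simple-harmonic, h=22: full span → s += 22 → s = 22.0000
seg 2 [126.7°–180.6°] cycloidal, h=-14: full span → s += -14 → s = 8.0000
seg 3 [180.6°–206.4°] cycloidal, h=-8: θ=194.1° here. β=13.5, B=25.8. -8·(0.5233 − sin(2π·0.5233)/(2π)) = -4.3714 → s = 3.6286
R = R0 + s = 39 + 3.6286 = 42.6286

42.6286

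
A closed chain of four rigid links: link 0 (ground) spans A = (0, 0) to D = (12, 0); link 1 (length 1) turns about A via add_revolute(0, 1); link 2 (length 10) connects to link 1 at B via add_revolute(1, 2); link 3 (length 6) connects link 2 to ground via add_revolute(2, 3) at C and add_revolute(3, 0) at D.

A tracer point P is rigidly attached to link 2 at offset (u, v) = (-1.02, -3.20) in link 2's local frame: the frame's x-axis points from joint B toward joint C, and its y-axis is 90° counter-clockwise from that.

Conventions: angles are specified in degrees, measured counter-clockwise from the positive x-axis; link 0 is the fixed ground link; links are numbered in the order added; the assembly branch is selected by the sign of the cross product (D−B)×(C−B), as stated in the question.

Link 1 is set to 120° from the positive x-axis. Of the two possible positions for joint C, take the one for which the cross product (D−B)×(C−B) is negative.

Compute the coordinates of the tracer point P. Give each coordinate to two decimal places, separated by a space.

A=(0,0), D=(12.00,0)
B = A + 1.00·(cos120°, sin120°) = (-0.5000, 0.8660)
|BD| = 12.5300
circle(B,10.00) ∩ circle(D,6.00): a=8.8189, h=4.7146
  candidates: C₊=(8.6236,4.9599) cross=59.074; C₋=(7.9719,-4.4469) cross=-59.074
  branch - wants cross < 0 → take C=(7.9719,-4.4469) (cross=-59.074)
ex = (C−B)/|BC| = (0.8472,-0.5313); ey = (0.5313,0.8472)
P = B + -1.02·ex + -3.20·ey = (-3.0643,-1.3031)

-3.06 -1.30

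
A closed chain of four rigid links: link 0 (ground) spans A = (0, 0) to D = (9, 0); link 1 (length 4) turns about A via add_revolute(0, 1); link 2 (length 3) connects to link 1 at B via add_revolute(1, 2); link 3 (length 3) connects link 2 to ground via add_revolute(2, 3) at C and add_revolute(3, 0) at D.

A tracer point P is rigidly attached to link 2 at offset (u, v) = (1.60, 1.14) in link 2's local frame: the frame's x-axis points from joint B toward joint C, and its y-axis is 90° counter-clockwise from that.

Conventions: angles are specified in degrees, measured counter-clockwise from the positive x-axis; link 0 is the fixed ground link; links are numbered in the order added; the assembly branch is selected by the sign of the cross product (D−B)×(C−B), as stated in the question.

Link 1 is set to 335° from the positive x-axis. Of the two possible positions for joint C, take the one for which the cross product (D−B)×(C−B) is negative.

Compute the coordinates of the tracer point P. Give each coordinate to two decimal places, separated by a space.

A=(0,0), D=(9.00,0)
B = A + 4.00·(cos335°, sin335°) = (3.6252, -1.6905)
|BD| = 5.6343
circle(B,3.00) ∩ circle(D,3.00): a=2.8172, h=1.0313
  candidates: C₊=(6.0032,0.1385) cross=5.811; C₋=(6.6220,-1.8290) cross=-5.811
  branch - wants cross < 0 → take C=(6.6220,-1.8290) (cross=-5.811)
ex = (C−B)/|BC| = (0.9989,-0.0462); ey = (0.0462,0.9989)
P = B + 1.60·ex + 1.14·ey = (5.2762,-0.6256)

5.28 -0.63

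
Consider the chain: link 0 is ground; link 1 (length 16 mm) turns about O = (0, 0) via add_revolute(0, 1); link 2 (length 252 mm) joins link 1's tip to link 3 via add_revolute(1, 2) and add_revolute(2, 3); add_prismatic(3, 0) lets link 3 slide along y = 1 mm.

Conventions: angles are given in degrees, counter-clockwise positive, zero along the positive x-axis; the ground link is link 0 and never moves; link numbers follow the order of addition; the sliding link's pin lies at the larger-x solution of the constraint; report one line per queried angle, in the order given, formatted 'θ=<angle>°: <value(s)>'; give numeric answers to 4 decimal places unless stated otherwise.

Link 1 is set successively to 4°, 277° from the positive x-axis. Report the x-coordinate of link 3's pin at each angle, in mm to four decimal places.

geometry: r = 16 mm, L = 252 mm, e = 1 mm
θ=4°: crank pin P = (r cos θ, r sin θ) = (15.961025, 1.116104)
θ=4°: h = r sin θ − e = 1.116104 − 1 = 0.116104
θ=4°: x = r cos θ + √(L² − h²) = 15.961025 + 251.999973 = 267.960998
θ=277°: crank pin P = (r cos θ, r sin θ) = (1.949909, -15.880738)
θ=277°: h = r sin θ − e = -15.880738 − 1 = -16.880738
θ=277°: x = r cos θ + √(L² − h²) = 1.949909 + 251.433969 = 253.383878

θ=4°: 267.9610
θ=277°: 253.3839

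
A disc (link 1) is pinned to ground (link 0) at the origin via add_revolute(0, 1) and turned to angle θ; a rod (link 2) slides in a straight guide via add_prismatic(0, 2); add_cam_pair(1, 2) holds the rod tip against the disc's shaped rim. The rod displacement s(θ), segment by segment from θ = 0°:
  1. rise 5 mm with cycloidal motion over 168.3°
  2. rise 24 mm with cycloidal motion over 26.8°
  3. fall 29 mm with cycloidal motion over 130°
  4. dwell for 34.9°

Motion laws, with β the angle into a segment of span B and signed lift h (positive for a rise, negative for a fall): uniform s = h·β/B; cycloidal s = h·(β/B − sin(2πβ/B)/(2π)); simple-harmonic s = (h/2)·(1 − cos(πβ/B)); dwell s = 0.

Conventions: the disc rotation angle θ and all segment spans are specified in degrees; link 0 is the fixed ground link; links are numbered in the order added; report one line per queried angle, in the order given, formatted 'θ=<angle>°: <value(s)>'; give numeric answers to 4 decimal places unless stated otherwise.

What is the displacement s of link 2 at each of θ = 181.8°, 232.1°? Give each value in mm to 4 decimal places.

segment 1 (0° to 168.3°, cycloidal, h = 5) is passed completely: s = 0.0000 + (5) = 5.0000
θ = 181.8° falls in segment 2 (168.3° to 195.1°, cycloidal, h = 24): β = 181.8 − 168.3 = 13.5°, B = 26.8°; Δs = 24·(0.5037 − sin(2π·0.5037)/(2π)) = 12.1791; s = 5.0000 + 12.1791 = 17.1791
segment 2 (168.3° to 195.1°, cycloidal, h = 24) is passed completely: s = 5.0000 + (24) = 29.0000
θ = 232.1° falls in segment 3 (195.1° to 325.1°, cycloidal, h = -29): β = 232.1 − 195.1 = 37°, B = 130°; Δs = -29·(0.2846 − sin(2π·0.2846)/(2π)) = -3.7471; s = 29.0000 − 3.7471 = 25.2529

θ=181.8°: 17.1791
θ=232.1°: 25.2529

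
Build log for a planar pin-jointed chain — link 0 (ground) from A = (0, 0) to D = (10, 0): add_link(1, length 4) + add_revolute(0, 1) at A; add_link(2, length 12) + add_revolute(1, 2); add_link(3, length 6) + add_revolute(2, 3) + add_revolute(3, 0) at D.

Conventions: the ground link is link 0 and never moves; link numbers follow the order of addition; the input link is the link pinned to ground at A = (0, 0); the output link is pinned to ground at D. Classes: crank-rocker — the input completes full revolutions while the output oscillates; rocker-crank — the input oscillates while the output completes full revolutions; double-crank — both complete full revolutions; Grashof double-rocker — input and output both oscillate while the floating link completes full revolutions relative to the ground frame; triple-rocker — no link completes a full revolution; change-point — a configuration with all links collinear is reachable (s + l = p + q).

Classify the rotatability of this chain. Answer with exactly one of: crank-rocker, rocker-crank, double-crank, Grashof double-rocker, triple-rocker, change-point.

lengths: ground=10, input=4, coupler=12, output=6
sorted: s=4 (shortest), l=12 (longest), p+q=16
s + l = 16 vs p + q = 16
s + l = p + q → change-point (collinear configuration reachable)

change-point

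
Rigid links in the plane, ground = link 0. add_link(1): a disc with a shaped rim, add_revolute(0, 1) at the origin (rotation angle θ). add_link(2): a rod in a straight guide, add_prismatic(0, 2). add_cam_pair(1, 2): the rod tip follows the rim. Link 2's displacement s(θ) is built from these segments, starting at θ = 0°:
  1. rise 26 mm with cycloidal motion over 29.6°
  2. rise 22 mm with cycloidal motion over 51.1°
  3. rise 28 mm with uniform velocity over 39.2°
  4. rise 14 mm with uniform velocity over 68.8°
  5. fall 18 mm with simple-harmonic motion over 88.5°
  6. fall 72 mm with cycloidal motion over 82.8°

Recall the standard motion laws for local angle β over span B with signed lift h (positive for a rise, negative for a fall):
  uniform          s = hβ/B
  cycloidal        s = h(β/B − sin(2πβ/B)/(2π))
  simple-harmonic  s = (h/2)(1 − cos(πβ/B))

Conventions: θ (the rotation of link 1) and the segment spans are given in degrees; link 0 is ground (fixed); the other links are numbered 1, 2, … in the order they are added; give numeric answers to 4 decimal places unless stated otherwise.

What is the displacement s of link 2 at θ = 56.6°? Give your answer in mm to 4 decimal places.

segment 1 (0° to 29.6°, cycloidal, h = 26) is passed completely: s = 0.0000 + (26) = 26.0000
θ = 56.6° falls in segment 2 (29.6° to 80.7°, cycloidal, h = 22): β = 56.6 − 29.6 = 27°, B = 51.1°; Δs = 22·(0.5284 − sin(2π·0.5284)/(2π)) = 12.2452; s = 26.0000 + 12.2452 = 38.2452

38.2452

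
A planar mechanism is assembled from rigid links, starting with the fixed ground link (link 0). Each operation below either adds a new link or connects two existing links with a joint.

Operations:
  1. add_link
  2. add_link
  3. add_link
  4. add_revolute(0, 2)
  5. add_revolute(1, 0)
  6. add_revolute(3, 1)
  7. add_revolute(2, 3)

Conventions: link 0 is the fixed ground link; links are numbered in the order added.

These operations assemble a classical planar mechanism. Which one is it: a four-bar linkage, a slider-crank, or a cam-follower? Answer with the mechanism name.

links: 4 (incl. ground); joints: 4 revolute, 0 prismatic, 0 higher (cam) pair, forming one closed loop
4 links in a single 4R loop → four-bar linkage

four-bar linkage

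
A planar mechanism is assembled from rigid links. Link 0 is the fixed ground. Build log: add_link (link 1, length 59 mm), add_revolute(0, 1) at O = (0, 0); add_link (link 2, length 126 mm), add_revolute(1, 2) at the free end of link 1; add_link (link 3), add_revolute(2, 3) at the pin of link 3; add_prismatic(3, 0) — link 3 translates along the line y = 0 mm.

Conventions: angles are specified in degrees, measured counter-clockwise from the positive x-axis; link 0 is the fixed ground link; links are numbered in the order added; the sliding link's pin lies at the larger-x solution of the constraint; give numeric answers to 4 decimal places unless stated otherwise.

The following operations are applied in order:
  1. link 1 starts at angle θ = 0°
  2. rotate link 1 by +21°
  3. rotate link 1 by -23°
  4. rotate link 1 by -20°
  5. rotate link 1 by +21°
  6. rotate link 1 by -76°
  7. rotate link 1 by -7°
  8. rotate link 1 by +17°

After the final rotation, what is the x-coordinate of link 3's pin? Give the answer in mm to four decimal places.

geometry: r = 59 mm, L = 126 mm, e = 0 mm; θ starts at 0°
rotate link 1 by +21°: θ ← 0° +21° = 21°
rotate link 1 by -23°: θ ← 21° -23° = -2°
rotate link 1 by -20°: θ ← -2° -20° = -22°
rotate link 1 by +21°: θ ← -22° +21° = -1°
rotate link 1 by -76°: θ ← -1° -76° = -77°
rotate link 1 by -7°: θ ← -77° -7° = -84°
rotate link 1 by +17°: θ ← -84° +17° = -67°
crank pin P = (r cos θ, r sin θ) = (23.053137, -54.309786)
h = r sin θ − e = -54.309786 − 0 = -54.309786
x = r cos θ + √(L² − h²) = 23.053137 + 113.694534 = 136.747671

136.7477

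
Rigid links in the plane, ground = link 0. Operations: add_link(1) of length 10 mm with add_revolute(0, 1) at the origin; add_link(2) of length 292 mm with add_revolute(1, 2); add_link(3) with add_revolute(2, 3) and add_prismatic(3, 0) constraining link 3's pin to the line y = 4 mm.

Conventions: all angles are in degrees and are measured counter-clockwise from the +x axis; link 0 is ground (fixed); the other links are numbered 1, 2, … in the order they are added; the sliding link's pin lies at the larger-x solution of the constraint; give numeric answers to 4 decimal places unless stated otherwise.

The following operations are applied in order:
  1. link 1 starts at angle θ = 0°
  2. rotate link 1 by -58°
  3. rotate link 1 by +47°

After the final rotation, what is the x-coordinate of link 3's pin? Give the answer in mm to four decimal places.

geometry: r = 10 mm, L = 292 mm, e = 4 mm; θ starts at 0°
rotate link 1 by -58°: θ ← 0° -58° = -58°
rotate link 1 by +47°: θ ← -58° +47° = -11°
crank pin P = (r cos θ, r sin θ) = (9.816272, -1.908090)
h = r sin θ − e = -1.908090 − 4 = -5.908090
x = r cos θ + √(L² − h²) = 9.816272 + 291.940224 = 301.756496

301.7565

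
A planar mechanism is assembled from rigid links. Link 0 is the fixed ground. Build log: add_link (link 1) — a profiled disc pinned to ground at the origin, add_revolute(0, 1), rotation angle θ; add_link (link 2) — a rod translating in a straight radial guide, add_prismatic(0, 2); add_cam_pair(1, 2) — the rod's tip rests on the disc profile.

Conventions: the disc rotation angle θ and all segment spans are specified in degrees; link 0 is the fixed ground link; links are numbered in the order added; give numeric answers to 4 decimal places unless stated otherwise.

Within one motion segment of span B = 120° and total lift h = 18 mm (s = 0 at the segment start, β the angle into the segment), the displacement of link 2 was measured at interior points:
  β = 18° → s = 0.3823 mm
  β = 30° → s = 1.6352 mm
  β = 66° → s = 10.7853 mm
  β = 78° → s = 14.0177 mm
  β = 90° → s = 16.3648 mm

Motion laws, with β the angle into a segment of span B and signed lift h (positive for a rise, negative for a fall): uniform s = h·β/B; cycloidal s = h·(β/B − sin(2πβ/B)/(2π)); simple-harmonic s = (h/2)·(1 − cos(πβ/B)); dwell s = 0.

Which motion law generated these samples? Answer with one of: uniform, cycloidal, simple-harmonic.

candidates at β/B = r: uniform s = h·r (linear in β); cycloidal s = h·(r − sin(2πr)/(2π)); simple-harmonic s = (h/2)(1 − cos(πr))
β=18°: printed 0.3823 | uniform 2.7000, cycloidal 0.3823, simple-harmonic 0.9809
β=30°: printed 1.6352 | uniform 4.5000, cycloidal 1.6352, simple-harmonic 2.6360
β=66°: printed 10.7853 | uniform 9.9000, cycloidal 10.7853, simple-harmonic 10.4079
β=78°: printed 14.0177 | uniform 11.7000, cycloidal 14.0177, simple-harmonic 13.0859
β=90°: printed 16.3648 | uniform 13.5000, cycloidal 16.3648, simple-harmonic 15.3640
only one law matches every sample → cycloidal

cycloidal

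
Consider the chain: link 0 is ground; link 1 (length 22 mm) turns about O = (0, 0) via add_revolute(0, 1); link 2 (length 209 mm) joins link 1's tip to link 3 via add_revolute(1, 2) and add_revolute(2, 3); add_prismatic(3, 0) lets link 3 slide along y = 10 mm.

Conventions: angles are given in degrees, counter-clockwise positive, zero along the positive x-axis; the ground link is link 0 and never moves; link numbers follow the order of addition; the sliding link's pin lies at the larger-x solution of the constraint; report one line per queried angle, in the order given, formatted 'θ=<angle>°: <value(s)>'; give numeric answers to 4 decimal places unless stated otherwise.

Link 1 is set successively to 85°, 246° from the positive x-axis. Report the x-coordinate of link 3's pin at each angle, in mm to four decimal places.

geometry: r = 22 mm, L = 209 mm, e = 10 mm
θ=85°: crank pin P = (r cos θ, r sin θ) = (1.917426, 21.916283)
θ=85°: h = r sin θ − e = 21.916283 − 10 = 11.916283
θ=85°: x = r cos θ + √(L² − h²) = 1.917426 + 208.660016 = 210.577442
θ=246°: crank pin P = (r cos θ, r sin θ) = (-8.948206, -20.098000)
θ=246°: h = r sin θ − e = -20.098000 − 10 = -30.098000
θ=246°: x = r cos θ + √(L² − h²) = -8.948206 + 206.821446 = 197.873240

θ=85°: 210.5774
θ=246°: 197.8732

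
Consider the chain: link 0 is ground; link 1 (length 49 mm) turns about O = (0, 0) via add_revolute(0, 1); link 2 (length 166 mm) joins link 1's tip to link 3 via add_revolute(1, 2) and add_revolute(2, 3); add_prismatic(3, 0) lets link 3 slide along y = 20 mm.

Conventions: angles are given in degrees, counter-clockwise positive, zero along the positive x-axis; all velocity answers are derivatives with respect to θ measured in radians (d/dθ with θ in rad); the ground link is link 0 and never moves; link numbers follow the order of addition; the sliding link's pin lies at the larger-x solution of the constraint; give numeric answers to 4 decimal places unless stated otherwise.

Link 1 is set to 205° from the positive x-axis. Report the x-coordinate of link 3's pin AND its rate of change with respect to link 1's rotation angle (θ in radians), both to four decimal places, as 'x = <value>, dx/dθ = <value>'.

geometry: r = 49 mm, L = 166 mm, e = 20 mm
crank pin P = (r cos θ, r sin θ) = (-44.409082, -20.708295)
h = r sin θ − e = -20.708295 − 20 = -40.708295
x = r cos θ + √(L² − h²) = -44.409082 + 160.931149 = 116.522067
dx/dθ = −r sin θ − h·r cos θ/√(L² − h²) (θ in radians; h = -40.708295) = 9.474808

x = 116.5221, dx/dθ = 9.4748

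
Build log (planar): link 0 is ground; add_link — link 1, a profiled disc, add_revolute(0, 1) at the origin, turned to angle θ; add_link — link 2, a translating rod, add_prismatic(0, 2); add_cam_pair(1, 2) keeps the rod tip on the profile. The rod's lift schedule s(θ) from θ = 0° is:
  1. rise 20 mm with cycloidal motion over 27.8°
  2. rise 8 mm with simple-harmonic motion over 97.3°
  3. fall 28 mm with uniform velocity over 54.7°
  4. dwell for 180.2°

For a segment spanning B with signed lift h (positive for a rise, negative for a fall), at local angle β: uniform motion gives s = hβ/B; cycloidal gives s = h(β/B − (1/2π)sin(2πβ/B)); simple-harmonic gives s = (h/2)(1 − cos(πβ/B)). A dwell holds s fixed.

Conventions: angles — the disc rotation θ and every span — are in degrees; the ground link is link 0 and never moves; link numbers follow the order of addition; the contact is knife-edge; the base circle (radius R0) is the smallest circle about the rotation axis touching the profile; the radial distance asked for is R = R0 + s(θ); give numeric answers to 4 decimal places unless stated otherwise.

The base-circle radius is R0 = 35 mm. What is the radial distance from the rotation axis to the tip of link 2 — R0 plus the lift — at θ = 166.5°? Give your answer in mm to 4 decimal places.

seg 1 [0°–27.8°] cycloidal, h=20: full span → s += 20 → s = 20.0000
seg 2 [27.8°–125.1°] simple-harmonic, h=8: full span → s += 8 → s = 28.0000
seg 3 [125.1°–179.8°] uniform, h=-28: θ=166.5° here. β=41.4, B=54.7. -28·41.4/54.7 = -21.1920 → s = 6.8080
R = R0 + s = 35 + 6.8080 = 41.8080

41.8080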